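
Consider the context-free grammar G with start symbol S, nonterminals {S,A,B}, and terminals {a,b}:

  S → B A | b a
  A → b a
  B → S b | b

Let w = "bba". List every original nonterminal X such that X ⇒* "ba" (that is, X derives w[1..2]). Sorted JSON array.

Convert to CNF:
  S -> B A | T0 T1
  A -> T0 T1
  B -> S T0 | b
  T0 -> b
  T1 -> a

CYK fill — only the sub-triangle for w[1..2]:
  T[1,1] 'b' = {B,T0}  orig:{B}
  T[2,2] 'a' = {T1}  orig:{}
  T[1,2] 'ba' = {A,S}

Original NTs in T[1,2] deriving "ba": ["A", "S"]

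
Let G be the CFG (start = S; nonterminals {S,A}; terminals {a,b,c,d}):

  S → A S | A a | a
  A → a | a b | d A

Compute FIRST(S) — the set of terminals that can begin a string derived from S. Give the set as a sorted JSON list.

FIRST iteration:
[1]
  A via A→a: +{a}
  A via A→d A: +{d}
  S via S→A S: +{a,d}
  FIRST[S]={a,d}  FIRST[A]={a,d}
[2] done
  FIRST[S]={a,d}  FIRST[A]={a,d}

FIRST(S) = ["a", "d"]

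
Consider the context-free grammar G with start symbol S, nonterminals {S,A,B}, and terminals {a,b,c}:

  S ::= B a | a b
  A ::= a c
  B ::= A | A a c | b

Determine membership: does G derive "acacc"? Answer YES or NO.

Convert to CNF:
  S -> B T0 | T0 T2
  A -> T0 T1
  B -> A X3 | T0 T1 | b
  T0 -> a
  T1 -> c
  T2 -> b
  X3 -> T0 T1

Fill CYK table bottom-up:
  T[0,0] 'a' = {T0}  orig:{}
  T[1,1] 'c' = {T1}  orig:{}
  T[2,2] 'a' = {T0}  orig:{}
  T[3,3] 'c' = {T1}  orig:{}
  T[4,4] 'c' = {T1}  orig:{}
  T[0,1] 'ac' = {A,B,X3}  orig:{A,B}
  T[1,2] 'ca' = ∅
  T[2,3] 'ac' = {A,B,X3}  orig:{A,B}
  T[3,4] 'cc' = ∅
  T[0,2] 'aca' = {S}
  T[1,3] 'cac' = ∅
  T[2,4] 'acc' = ∅
  T[0,3] 'acac' = {B}
  T[1,4] 'cacc' = ∅
  T[0,4] 'acacc' = ∅

S ∉ T[0,4] ⇒ NO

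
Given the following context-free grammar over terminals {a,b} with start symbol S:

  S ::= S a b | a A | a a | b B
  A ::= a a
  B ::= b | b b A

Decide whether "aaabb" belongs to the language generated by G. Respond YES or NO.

Convert to CNF:
  S -> S X3 | T0 A | T0 T0 | T1 B
  A -> T0 T0
  B -> T1 X2 | b
  T0 -> a
  T1 -> b
  X2 -> T1 A
  X3 -> T0 T1

CYK table (by increasing span):
  [0..0]={T0}  "a"  orig:{}
  [1..1]={T0}  "a"  orig:{}
  [2..2]={T0}  "a"  orig:{}
  [3..3]={B,T1}  "b"  orig:{B}
  [4..4]={B,T1}  "b"  orig:{B}
  [0..1]={A,S}  "aa"
  [1..2]={A,S}  "aa"
  [2..3]={X3}  "ab"  orig:{}
  [3..4]={S}  "bb"
  [0..2]={S}  "aaa"
  [1..3]=∅  "aab"
  [2..4]=∅  "abb"
  [0..3]={S}  "aaab"
  [1..4]=∅  "aabb"
  [0..4]=∅  "aaabb"

S ∉ T[0,4] ⇒ NO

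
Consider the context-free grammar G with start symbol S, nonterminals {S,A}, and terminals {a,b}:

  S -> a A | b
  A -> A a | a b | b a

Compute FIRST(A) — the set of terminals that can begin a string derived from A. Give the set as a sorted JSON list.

Compute FIRST by fixpoint:
pass 1:
  A via A→a b: +{a}
  A via A→b a: +{b}
  S via S→a A: +{a}
  S via S→b: +{b}
  S: {a,b}  A: {a,b}
pass 2: done
  S: {a,b}  A: {a,b}

FIRST(A) = ["a", "b"]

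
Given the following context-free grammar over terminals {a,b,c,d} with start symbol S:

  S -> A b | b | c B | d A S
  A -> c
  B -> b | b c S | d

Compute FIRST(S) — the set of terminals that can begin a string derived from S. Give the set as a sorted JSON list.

FIRST sets, iterate to fixpoint:
pass 1:
  A via A→c: +{c}
  B via B→b: +{b}
  B via B→d: +{d}
  S via S→A b: +{c}
  S via S→b: +{b}
  S via S→d A S: +{d}
  S: {b,c,d}  A: {c}  B: {b,d}
pass 2: (stable)
  S: {b,c,d}  A: {c}  B: {b,d}

FIRST(S) = ["b", "c", "d"]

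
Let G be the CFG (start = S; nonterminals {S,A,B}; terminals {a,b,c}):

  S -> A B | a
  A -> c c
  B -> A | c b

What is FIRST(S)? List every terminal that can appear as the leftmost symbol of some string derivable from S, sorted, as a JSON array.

FIRST sets, iterate to fixpoint:
[1]
  A via A→c c: +{c}
  B via B→A: +{c}
  S via S→A B: +{c}
  S via S→a: +{a}
  FIRST(S)={a,c}  FIRST(A)={c}  FIRST(B)={c}
[2] done
  FIRST(S)={a,c}  FIRST(A)={c}  FIRST(B)={c}

FIRST(S) = ["a", "c"]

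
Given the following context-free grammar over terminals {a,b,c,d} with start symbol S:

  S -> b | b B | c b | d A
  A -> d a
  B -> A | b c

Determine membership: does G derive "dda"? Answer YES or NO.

Convert to CNF:
  S -> T0 A | T2 B | T3 T2 | b
  A -> T0 T1
  B -> T0 T1 | T2 T3
  T0 -> d
  T1 -> a
  T2 -> b
  T3 -> c

CYK table (by increasing span):
  T[0,0] 'd' = {T0}  orig:{}
  T[1,1] 'd' = {T0}  orig:{}
  T[2,2] 'a' = {T1}  orig:{}
  T[0,1] 'dd' = ∅
  T[1,2] 'da' = {A,B}
  T[0,2] 'dda' = {S}

S ∈ T[0,2] ⇒ YES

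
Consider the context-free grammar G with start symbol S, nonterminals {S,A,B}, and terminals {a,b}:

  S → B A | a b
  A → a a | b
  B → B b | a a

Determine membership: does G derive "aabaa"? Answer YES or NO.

Convert to CNF:
  S -> B A | T0 T1
  A -> T0 T0 | b
  B -> B T1 | T0 T0
  T0 -> a
  T1 -> b

CYK table (by increasing span):
  cell(0,0) a: {T0}  orig:{}
  cell(1,1) a: {T0}  orig:{}
  cell(2,2) b: {A,T1}  orig:{A}
  cell(3,3) a: {T0}  orig:{}
  cell(4,4) a: {T0}  orig:{}
  cell(0,1) aa: {A,B}
  cell(1,2) ab: {S}
  cell(2,3) ba: ∅
  cell(3,4) aa: {A,B}
  cell(0,2) aab: {B,S}
  cell(1,3) aba: ∅
  cell(2,4) baa: ∅
  cell(0,3) aaba: ∅
  cell(1,4) abaa: ∅
  cell(0,4) aabaa: {S}

S ∈ T[0,4] ⇒ YES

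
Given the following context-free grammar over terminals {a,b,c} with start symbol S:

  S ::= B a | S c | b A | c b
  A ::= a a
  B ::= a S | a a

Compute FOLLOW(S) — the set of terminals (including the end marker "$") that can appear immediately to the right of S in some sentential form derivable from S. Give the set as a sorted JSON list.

FIRST iteration:
round 1:
  A via A→a a: +{a}
  B via B→a S: +{a}
  S via S→B a: +{a}
  S via S→b A: +{b}
  S via S→c b: +{c}
  FIRST[S]={a,b,c}  FIRST[A]={a}  FIRST[B]={a}
round 2: (stable)
  FIRST[S]={a,b,c}  FIRST[A]={a}  FIRST[B]={a}

FOLLOW sets:
initialize: $ ∈ FOLLOW(S)
[1]
  S→B a: FOLLOW(B) ⊇ FIRST(a) = {a}; new: +{a}
  S→S c: FOLLOW(S) ⊇ FIRST(c) = {c}; new: +{c}
  S→b A: FOLLOW(A) ⊇ FOLLOW(S) ⊇ {$,c}; new: +{$,c}
  S: {$,c}  A: {$,c}  B: {a}
[2]
  B→a S: FOLLOW(S) ⊇ FOLLOW(B) ⊇ {a}; new: +{a}
  S→b A: FOLLOW(A) ⊇ FOLLOW(S) ⊇ {$,a,c}; new: +{a}
  S: {$,a,c}  A: {$,a,c}  B: {a}
[3] (no change)
  S: {$,a,c}  A: {$,a,c}  B: {a}

FOLLOW(S) = ["$", "a", "c"]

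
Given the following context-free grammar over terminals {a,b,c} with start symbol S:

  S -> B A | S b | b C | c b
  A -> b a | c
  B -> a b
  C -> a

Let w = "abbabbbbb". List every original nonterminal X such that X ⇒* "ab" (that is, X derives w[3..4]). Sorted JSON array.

CNF form of G:
  S -> B A | S T0 | T0 C | T2 T0
  A -> T0 T1 | c
  B -> T1 T0
  C -> a
  T0 -> b
  T1 -> a
  T2 -> c

CYK table (by increasing span) (cells [i..j] with 3 ≤ i ≤ j ≤ 4 only):
  cell(3,3) a: {C,T1}  orig:{C}
  cell(4,4) b: {T0}  orig:{}
  cell(3,4) ab: {B}

Original NTs in T[3,4] deriving "ab": ["B"]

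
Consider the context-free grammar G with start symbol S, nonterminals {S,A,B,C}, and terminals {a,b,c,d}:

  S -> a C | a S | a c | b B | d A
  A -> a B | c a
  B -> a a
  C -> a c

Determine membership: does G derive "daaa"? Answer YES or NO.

Convert to CNF:
  S -> T0 C | T0 S | T0 T1 | T2 B | T3 A
  A -> T0 B | T1 T0
  B -> T0 T0
  C -> T0 T1
  T0 -> a
  T1 -> c
  T2 -> b
  T3 -> d

CYK table (by increasing span):
  [0..0]={T3}  "d"  orig:{}
  [1..1]={T0}  "a"  orig:{}
  [2..2]={T0}  "a"  orig:{}
  [3..3]={T0}  "a"  orig:{}
  [0..1]=∅  "da"
  [1..2]={B}  "aa"
  [2..3]={B}  "aa"
  [0..2]=∅  "daa"
  [1..3]={A}  "aaa"
  [0..3]={S}  "daaa"

S ∈ T[0,3] ⇒ YES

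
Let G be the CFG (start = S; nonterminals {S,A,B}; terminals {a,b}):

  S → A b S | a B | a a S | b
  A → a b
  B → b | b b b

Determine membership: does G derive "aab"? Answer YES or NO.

CNF form of G:
  S -> A X3 | T0 B | T0 X4 | b
  A -> T0 T1
  B -> T1 X2 | b
  T0 -> a
  T1 -> b
  X2 -> T1 T1
  X3 -> T1 S
  X4 -> T0 S

Fill CYK table bottom-up:
  [0..0]={T0}  "a"  orig:{}
  [1..1]={T0}  "a"  orig:{}
  [2..2]={B,S,T1}  "b"  orig:{B,S}
  [0..1]=∅  "aa"
  [1..2]={A,S,X4}  "ab"  orig:{A,S}
  [0..2]={S,X4}  "aab"  orig:{S}

S ∈ T[0,2] ⇒ YES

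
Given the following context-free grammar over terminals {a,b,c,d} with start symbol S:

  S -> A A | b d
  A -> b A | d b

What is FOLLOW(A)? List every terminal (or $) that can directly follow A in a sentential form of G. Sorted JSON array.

FIRST sets, iterate to fixpoint:
pass 1:
  A via A→b A: +{b}
  A via A→d b: +{d}
  S via S→A A: +{b,d}
  FIRST(S)={b,d}  FIRST(A)={b,d}
pass 2: — fixpoint
  FIRST(S)={b,d}  FIRST(A)={b,d}

Compute FOLLOW by fixpoint:
FOLLOW(S) := {$}
pass 1:
  S→A A: FOLLOW(A) ⊇ FIRST(A) = {b,d}; new: +{b,d}
  S→A A: FOLLOW(A) ⊇ FOLLOW(S) ⊇ {$}; new: +{$}
  S: {$}  A: {$,b,d}
pass 2: (stable)
  S: {$}  A: {$,b,d}

FOLLOW(A) = ["$", "b", "d"]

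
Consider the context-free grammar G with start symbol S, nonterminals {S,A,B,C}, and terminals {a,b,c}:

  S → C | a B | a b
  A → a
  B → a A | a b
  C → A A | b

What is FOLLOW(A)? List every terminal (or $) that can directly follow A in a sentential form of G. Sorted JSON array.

FIRST iteration:
[1]
  A via A→a: +{a}
  B via B→a A: +{a}
  C via C→A A: +{a}
  C via C→b: +{b}
  S via S→C: +{a,b}
  FIRST(S)={a,b}  FIRST(A)={a}  FIRST(B)={a}  FIRST(C)={a,b}
[2] — fixpoint
  FIRST(S)={a,b}  FIRST(A)={a}  FIRST(B)={a}  FIRST(C)={a,b}

FOLLOW sets:
initialize: $ ∈ FOLLOW(S)
[1]
  C→A A: FOLLOW(A) ⊇ FIRST(A) = {a}; new: +{a}
  S→C: FOLLOW(C) ⊇ FOLLOW(S) ⊇ {$}; new: +{$}
  S→a B: FOLLOW(B) ⊇ FOLLOW(S) ⊇ {$}; new: +{$}
  FOLLOW(S)={$}  FOLLOW(A)={a}  FOLLOW(B)={$}  FOLLOW(C)={$}
[2]
  B→a A: FOLLOW(A) ⊇ FOLLOW(B) ⊇ {$}; new: +{$}
  FOLLOW(S)={$}  FOLLOW(A)={$,a}  FOLLOW(B)={$}  FOLLOW(C)={$}
[3] — fixpoint
  FOLLOW(S)={$}  FOLLOW(A)={$,a}  FOLLOW(B)={$}  FOLLOW(C)={$}

FOLLOW(A) = ["$", "a"]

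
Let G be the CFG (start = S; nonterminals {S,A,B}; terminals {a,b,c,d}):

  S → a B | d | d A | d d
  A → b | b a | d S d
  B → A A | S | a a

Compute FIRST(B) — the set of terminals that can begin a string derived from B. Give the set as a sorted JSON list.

FIRST iteration:
round 1:
  A via A→b: +{b}
  A via A→d S d: +{d}
  B via B→A A: +{b,d}
  B via B→a a: +{a}
  S via S→a B: +{a}
  S via S→d: +{d}
  S: {a,d}  A: {b,d}  B: {a,b,d}
round 2: (stable)
  S: {a,d}  A: {b,d}  B: {a,b,d}

FIRST(B) = ["a", "b", "d"]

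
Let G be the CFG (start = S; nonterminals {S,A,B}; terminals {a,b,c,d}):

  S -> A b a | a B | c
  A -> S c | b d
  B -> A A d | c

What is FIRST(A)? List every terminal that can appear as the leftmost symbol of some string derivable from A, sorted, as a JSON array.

FIRST sets, iterate to fixpoint:
[1]
  A via A→b d: +{b}
  B via B→A A d: +{b}
  B via B→c: +{c}
  S via S→A b a: +{b}
  S via S→a B: +{a}
  S via S→c: +{c}
  FIRST[S]={a,b,c}  FIRST[A]={b}  FIRST[B]={b,c}
[2]
  A via A→S c: +{a,c}
  B via B→A A d: +{a}
  FIRST[S]={a,b,c}  FIRST[A]={a,b,c}  FIRST[B]={a,b,c}
[3] done
  FIRST[S]={a,b,c}  FIRST[A]={a,b,c}  FIRST[B]={a,b,c}

FIRST(A) = ["a", "b", "c"]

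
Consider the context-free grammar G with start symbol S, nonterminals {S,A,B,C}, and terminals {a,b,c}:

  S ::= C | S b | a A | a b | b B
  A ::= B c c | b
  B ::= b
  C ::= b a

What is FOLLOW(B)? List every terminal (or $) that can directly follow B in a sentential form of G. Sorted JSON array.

FIRST iteration:
iter 1:
  A via A→b: +{b}
  B via B→b: +{b}
  C via C→b a: +{b}
  S via S→C: +{b}
  S via S→a A: +{a}
  FIRST[S]={a,b}  FIRST[A]={b}  FIRST[B]={b}  FIRST[C]={b}
iter 2: (no change)
  FIRST[S]={a,b}  FIRST[A]={b}  FIRST[B]={b}  FIRST[C]={b}

FOLLOW iteration:
initialize: $ ∈ FOLLOW(S)
iter 1:
  A→B c c: FOLLOW(B) ⊇ FIRST(c) = {c}; new: +{c}
  S→C: FOLLOW(C) ⊇ FOLLOW(S) ⊇ {$}; new: +{$}
  S→S b: FOLLOW(S) ⊇ FIRST(b) = {b}; new: +{b}
  S→a A: FOLLOW(A) ⊇ FOLLOW(S) ⊇ {$,b}; new: +{$,b}
  S→b B: FOLLOW(B) ⊇ FOLLOW(S) ⊇ {$,b}; new: +{$,b}
  S: {$,b}  A: {$,b}  B: {$,b,c}  C: {$}
iter 2:
  S→C: FOLLOW(C) ⊇ FOLLOW(S) ⊇ {$,b}; new: +{b}
  S: {$,b}  A: {$,b}  B: {$,b,c}  C: {$,b}
iter 3: done
  S: {$,b}  A: {$,b}  B: {$,b,c}  C: {$,b}

FOLLOW(B) = ["$", "b", "c"]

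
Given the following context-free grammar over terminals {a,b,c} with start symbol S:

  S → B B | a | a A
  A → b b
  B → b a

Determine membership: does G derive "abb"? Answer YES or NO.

Convert to CNF:
  S -> B B | T1 A | a
  A -> T0 T0
  B -> T0 T1
  T0 -> b
  T1 -> a

Fill CYK table bottom-up:
  [0..0]={S,T1}  "a"  orig:{S}
  [1..1]={T0}  "b"  orig:{}
  [2..2]={T0}  "b"  orig:{}
  [0..1]=∅  "ab"
  [1..2]={A}  "bb"
  [0..2]={S}  "abb"

S ∈ T[0,2] ⇒ YES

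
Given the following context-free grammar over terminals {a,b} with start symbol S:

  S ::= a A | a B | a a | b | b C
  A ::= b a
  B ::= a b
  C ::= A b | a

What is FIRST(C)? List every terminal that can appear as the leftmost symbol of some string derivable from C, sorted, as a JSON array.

FIRST sets, iterate to fixpoint:
[1]
  A via A→b a: +{b}
  B via B→a b: +{a}
  C via C→A b: +{b}
  C via C→a: +{a}
  S via S→a A: +{a}
  S via S→b: +{b}
  S: {a,b}  A: {b}  B: {a}  C: {a,b}
[2] (no change)
  S: {a,b}  A: {b}  B: {a}  C: {a,b}

FIRST(C) = ["a", "b"]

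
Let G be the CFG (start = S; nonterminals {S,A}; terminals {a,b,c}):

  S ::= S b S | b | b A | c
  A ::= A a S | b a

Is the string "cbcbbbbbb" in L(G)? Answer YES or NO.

Convert to CNF:
  S -> S X3 | T1 A | b | c
  A -> A X2 | T1 T0
  T0 -> a
  T1 -> b
  X2 -> T0 S
  X3 -> T1 S

CYK fill:
  [0..0]={S}  "c"
  [1..1]={S,T1}  "b"  orig:{S}
  [2..2]={S}  "c"
  [3..3]={S,T1}  "b"  orig:{S}
  [4..4]={S,T1}  "b"  orig:{S}
  [5..5]={S,T1}  "b"  orig:{S}
  [6..6]={S,T1}  "b"  orig:{S}
  [7..7]={S,T1}  "b"  orig:{S}
  [8..8]={S,T1}  "b"  orig:{S}
  [0..1]=∅  "cb"
  [1..2]={X3}  "bc"  orig:{}
  [2..3]=∅  "cb"
  [3..4]={X3}  "bb"  orig:{}
  [4..5]={X3}  "bb"  orig:{}
  [5..6]={X3}  "bb"  orig:{}
  [6..7]={X3}  "bb"  orig:{}
  [7..8]={X3}  "bb"  orig:{}
  [0..2]={S}  "cbc"
  [1..3]=∅  "bcb"
  [2..4]={S}  "cbb"
  [3..5]={S}  "bbb"
  [4..6]={S}  "bbb"
  [5..7]={S}  "bbb"
  [6..8]={S}  "bbb"
  [0..3]=∅  "cbcb"
  [1..4]={X3}  "bcbb"  orig:{}
  [2..5]=∅  "cbbb"
  [3..6]={X3}  "bbbb"  orig:{}
  [4..7]={X3}  "bbbb"  orig:{}
  [5..8]={X3}  "bbbb"  orig:{}
  [0..4]={S}  "cbcbb"
  [1..5]=∅  "bcbbb"
  [2..6]={S}  "cbbbb"
  [3..7]={S}  "bbbbb"
  [4..8]={S}  "bbbbb"
  [0..5]=∅  "cbcbbb"
  [1..6]={X3}  "bcbbbb"  orig:{}
  [2..7]=∅  "cbbbbb"
  [3..8]={X3}  "bbbbbb"  orig:{}
  [0..6]={S}  "cbcbbbb"
  [1..7]=∅  "bcbbbbb"
  [2..8]={S}  "cbbbbbb"
  [0..7]=∅  "cbcbbbbb"
  [1..8]={X3}  "bcbbbbbb"  orig:{}
  [0..8]={S}  "cbcbbbbbb"

S ∈ T[0,8] ⇒ YES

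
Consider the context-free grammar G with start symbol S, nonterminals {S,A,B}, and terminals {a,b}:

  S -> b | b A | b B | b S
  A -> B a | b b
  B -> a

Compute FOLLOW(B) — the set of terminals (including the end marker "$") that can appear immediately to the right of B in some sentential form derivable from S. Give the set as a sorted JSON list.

Compute FIRST by fixpoint:
round 1:
  A via A→b b: +{b}
  B via B→a: +{a}
  S via S→b: +{b}
  FIRST[S]={b}  FIRST[A]={b}  FIRST[B]={a}
round 2:
  A via A→B a: +{a}
  FIRST[S]={b}  FIRST[A]={a,b}  FIRST[B]={a}
round 3: done
  FIRST[S]={b}  FIRST[A]={a,b}  FIRST[B]={a}

FOLLOW sets:
seed FOLLOW(S) with $
[1]
  A→B a: FOLLOW(B) ⊇ FIRST(a) = {a}; new: +{a}
  S→b A: FOLLOW(A) ⊇ FOLLOW(S) ⊇ {$}; new: +{$}
  S→b B: FOLLOW(B) ⊇ FOLLOW(S) ⊇ {$}; new: +{$}
  S: {$}  A: {$}  B: {$,a}
[2] done
  S: {$}  A: {$}  B: {$,a}

FOLLOW(B) = ["$", "a"]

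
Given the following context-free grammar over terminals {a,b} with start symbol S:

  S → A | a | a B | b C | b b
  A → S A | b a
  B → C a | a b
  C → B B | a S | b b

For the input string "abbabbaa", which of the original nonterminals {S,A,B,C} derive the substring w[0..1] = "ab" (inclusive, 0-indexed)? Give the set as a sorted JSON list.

CNF form of G:
  S -> S A | T0 C | T0 T0 | T0 T1 | T1 B | a
  A -> S A | T0 T1
  B -> C T1 | T1 T0
  C -> B B | T0 T0 | T1 S
  T0 -> b
  T1 -> a

Fill CYK table bottom-up (cells [i..j] with 0 ≤ i ≤ j ≤ 1 only):
  cell(0,0) a: {S,T1}  orig:{S}
  cell(1,1) b: {T0}  orig:{}
  cell(0,1) ab: {B}

Original NTs in T[0,1] deriving "ab": ["B"]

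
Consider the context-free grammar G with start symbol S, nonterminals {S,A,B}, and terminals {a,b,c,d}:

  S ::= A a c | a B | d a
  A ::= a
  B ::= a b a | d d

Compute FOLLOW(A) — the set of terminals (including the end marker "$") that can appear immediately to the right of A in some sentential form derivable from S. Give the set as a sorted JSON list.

FIRST sets, iterate to fixpoint:
iter 1:
  A via A→a: +{a}
  B via B→a b a: +{a}
  B via B→d d: +{d}
  S via S→A a c: +{a}
  S via S→d a: +{d}
  S: {a,d}  A: {a}  B: {a,d}
iter 2: — fixpoint
  S: {a,d}  A: {a}  B: {a,d}

FOLLOW iteration:
initialize: $ ∈ FOLLOW(S)
pass 1:
  S→A a c: FOLLOW(A) ⊇ FIRST(a) = {a}; new: +{a}
  S→a B: FOLLOW(B) ⊇ FOLLOW(S) ⊇ {$}; new: +{$}
  S: {$}  A: {a}  B: {$}
pass 2: (stable)
  S: {$}  A: {a}  B: {$}

FOLLOW(A) = ["a"]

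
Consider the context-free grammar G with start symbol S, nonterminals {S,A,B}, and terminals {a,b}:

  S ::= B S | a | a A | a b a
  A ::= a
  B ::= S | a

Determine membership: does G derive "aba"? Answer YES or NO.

CNF form of G:
  S -> B S | T0 A | T0 X3 | a
  A -> a
  B -> B S | T0 A | T0 X2 | a
  T0 -> a
  T1 -> b
  X2 -> T1 T0
  X3 -> T1 T0

CYK table (by increasing span):
  T[0,0] 'a' = {A,B,S,T0}  orig:{A,B,S}
  T[1,1] 'b' = {T1}  orig:{}
  T[2,2] 'a' = {A,B,S,T0}  orig:{A,B,S}
  T[0,1] 'ab' = ∅
  T[1,2] 'ba' = {X2,X3}  orig:{}
  T[0,2] 'aba' = {B,S}

S ∈ T[0,2] ⇒ YES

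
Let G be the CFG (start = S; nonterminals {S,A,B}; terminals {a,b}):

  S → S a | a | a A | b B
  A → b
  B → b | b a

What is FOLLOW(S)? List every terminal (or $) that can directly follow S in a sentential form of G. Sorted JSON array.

Compute FIRST by fixpoint:
pass 1:
  A via A→b: +{b}
  B via B→b: +{b}
  S via S→a: +{a}
  S via S→b B: +{b}
  S: {a,b}  A: {b}  B: {b}
pass 2: done
  S: {a,b}  A: {b}  B: {b}

FOLLOW iteration:
FOLLOW(S) := {$}
iter 1:
  S→S a: FOLLOW(S) ⊇ FIRST(a) = {a}; new: +{a}
  S→a A: FOLLOW(A) ⊇ FOLLOW(S) ⊇ {$,a}; new: +{$,a}
  S→b B: FOLLOW(B) ⊇ FOLLOW(S) ⊇ {$,a}; new: +{$,a}
  FOLLOW(S)={$,a}  FOLLOW(A)={$,a}  FOLLOW(B)={$,a}
iter 2: (stable)
  FOLLOW(S)={$,a}  FOLLOW(A)={$,a}  FOLLOW(B)={$,a}

FOLLOW(S) = ["$", "a"]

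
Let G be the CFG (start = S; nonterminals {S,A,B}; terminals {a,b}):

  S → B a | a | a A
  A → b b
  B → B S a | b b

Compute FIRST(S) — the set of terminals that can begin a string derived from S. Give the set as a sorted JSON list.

FIRST iteration:
round 1:
  A via A→b b: +{b}
  B via B→b b: +{b}
  S via S→B a: +{b}
  S via S→a: +{a}
  FIRST[S]={a,b}  FIRST[A]={b}  FIRST[B]={b}
round 2: — fixpoint
  FIRST[S]={a,b}  FIRST[A]={b}  FIRST[B]={b}

FIRST(S) = ["a", "b"]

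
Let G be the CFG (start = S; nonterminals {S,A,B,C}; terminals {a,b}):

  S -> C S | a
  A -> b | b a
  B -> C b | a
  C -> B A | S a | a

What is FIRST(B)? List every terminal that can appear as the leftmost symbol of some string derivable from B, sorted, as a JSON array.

Compute FIRST by fixpoint:
pass 1:
  A via A→b: +{b}
  B via B→a: +{a}
  C via C→B A: +{a}
  S via S→C S: +{a}
  FIRST(S)={a}  FIRST(A)={b}  FIRST(B)={a}  FIRST(C)={a}
pass 2: — fixpoint
  FIRST(S)={a}  FIRST(A)={b}  FIRST(B)={a}  FIRST(C)={a}

FIRST(B) = ["a"]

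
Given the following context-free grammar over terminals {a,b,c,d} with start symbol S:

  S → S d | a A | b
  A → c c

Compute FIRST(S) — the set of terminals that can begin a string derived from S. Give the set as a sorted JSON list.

FIRST sets, iterate to fixpoint:
round 1:
  A via A→c c: +{c}
  S via S→a A: +{a}
  S via S→b: +{b}
  S: {a,b}  A: {c}
round 2: (stable)
  S: {a,b}  A: {c}

FIRST(S) = ["a", "b"]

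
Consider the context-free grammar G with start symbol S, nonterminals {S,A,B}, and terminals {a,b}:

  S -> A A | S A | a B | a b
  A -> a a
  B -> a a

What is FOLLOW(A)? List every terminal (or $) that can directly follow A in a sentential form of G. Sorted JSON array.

Compute FIRST by fixpoint:
[1]
  A via A→a a: +{a}
  B via B→a a: +{a}
  S via S→A A: +{a}
  FIRST[S]={a}  FIRST[A]={a}  FIRST[B]={a}
[2] done
  FIRST[S]={a}  FIRST[A]={a}  FIRST[B]={a}

FOLLOW iteration:
initialize: $ ∈ FOLLOW(S)
pass 1:
  S→A A: FOLLOW(A) ⊇ FIRST(A) = {a}; new: +{a}
  S→A A: FOLLOW(A) ⊇ FOLLOW(S) ⊇ {$}; new: +{$}
  S→S A: FOLLOW(S) ⊇ FIRST(A) = {a}; new: +{a}
  S→a B: FOLLOW(B) ⊇ FOLLOW(S) ⊇ {$,a}; new: +{$,a}
  FOLLOW[S]={$,a}  FOLLOW[A]={$,a}  FOLLOW[B]={$,a}
pass 2: (no change)
  FOLLOW[S]={$,a}  FOLLOW[A]={$,a}  FOLLOW[B]={$,a}

FOLLOW(A) = ["$", "a"]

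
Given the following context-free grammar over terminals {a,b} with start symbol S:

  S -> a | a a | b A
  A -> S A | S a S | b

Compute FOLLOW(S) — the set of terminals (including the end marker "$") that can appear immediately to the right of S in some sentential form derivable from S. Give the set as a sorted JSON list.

FIRST iteration:
pass 1:
  A via A→b: +{b}
  S via S→a: +{a}
  S via S→b A: +{b}
  FIRST(S)={a,b}  FIRST(A)={b}
pass 2:
  A via A→S A: +{a}
  FIRST(S)={a,b}  FIRST(A)={a,b}
pass 3: — fixpoint
  FIRST(S)={a,b}  FIRST(A)={a,b}

FOLLOW iteration:
FOLLOW(S) := {$}
[1]
  A→S A: FOLLOW(S) ⊇ FIRST(A) = {a,b}; new: +{a,b}
  S→b A: FOLLOW(A) ⊇ FOLLOW(S) ⊇ {$,a,b}; new: +{$,a,b}
  FOLLOW(S)={$,a,b}  FOLLOW(A)={$,a,b}
[2] — fixpoint
  FOLLOW(S)={$,a,b}  FOLLOW(A)={$,a,b}

FOLLOW(S) = ["$", "a", "b"]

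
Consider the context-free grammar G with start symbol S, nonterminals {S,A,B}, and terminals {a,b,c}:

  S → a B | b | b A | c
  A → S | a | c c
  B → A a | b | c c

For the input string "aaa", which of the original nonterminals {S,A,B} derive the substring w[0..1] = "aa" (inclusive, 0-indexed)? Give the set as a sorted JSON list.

CNF form of G:
  S -> T0 B | T1 A | b | c
  A -> T0 B | T1 A | T2 T2 | a | b | c
  B -> A T0 | T2 T2 | b
  T0 -> a
  T1 -> b
  T2 -> c

CYK table (by increasing span), restricted to cells inside w[0..1]:
  T[0,0] 'a' = {A,T0}  orig:{A}
  T[1,1] 'a' = {A,T0}  orig:{A}
  T[0,1] 'aa' = {B}

Original NTs in T[0,1] deriving "aa": ["B"]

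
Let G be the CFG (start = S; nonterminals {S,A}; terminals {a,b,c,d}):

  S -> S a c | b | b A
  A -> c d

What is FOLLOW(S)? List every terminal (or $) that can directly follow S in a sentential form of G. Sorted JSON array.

Compute FIRST by fixpoint:
iter 1:
  A via A→c d: +{c}
  S via S→b: +{b}
  FIRST(S)={b}  FIRST(A)={c}
iter 2: (stable)
  FIRST(S)={b}  FIRST(A)={c}

Compute FOLLOW by fixpoint:
initialize: $ ∈ FOLLOW(S)
iter 1:
  S→S a c: FOLLOW(S) ⊇ FIRST(a) = {a}; new: +{a}
  S→b A: FOLLOW(A) ⊇ FOLLOW(S) ⊇ {$,a}; new: +{$,a}
  FOLLOW(S)={$,a}  FOLLOW(A)={$,a}
iter 2: (stable)
  FOLLOW(S)={$,a}  FOLLOW(A)={$,a}

FOLLOW(S) = ["$", "a"]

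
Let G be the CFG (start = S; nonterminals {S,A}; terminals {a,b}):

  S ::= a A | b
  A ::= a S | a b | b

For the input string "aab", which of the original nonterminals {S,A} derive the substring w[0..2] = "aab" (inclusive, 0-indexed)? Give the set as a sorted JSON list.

CNF form of G:
  S -> T0 A | b
  A -> T0 S | T0 T1 | b
  T0 -> a
  T1 -> b

CYK table (by increasing span) (cells [i..j] with 0 ≤ i ≤ j ≤ 2 only):
  cell(0,0) a: {T0}  orig:{}
  cell(1,1) a: {T0}  orig:{}
  cell(2,2) b: {A,S,T1}  orig:{A,S}
  cell(0,1) aa: ∅
  cell(1,2) ab: {A,S}
  cell(0,2) aab: {A,S}

Original NTs in T[0,2] deriving "aab": ["A", "S"]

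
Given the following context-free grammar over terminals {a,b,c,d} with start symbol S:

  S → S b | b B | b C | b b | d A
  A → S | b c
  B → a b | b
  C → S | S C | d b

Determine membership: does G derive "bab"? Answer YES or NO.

Convert to CNF:
  S -> S T0 | T0 B | T0 C | T0 T0 | T2 A
  A -> S T0 | T0 B | T0 C | T0 T0 | T0 T1 | T2 A
  B -> T3 T0 | b
  C -> S C | S T0 | T0 B | T0 C | T0 T0 | T2 A | T2 T0
  T0 -> b
  T1 -> c
  T2 -> d
  T3 -> a

Fill CYK table bottom-up:
  cell(0,0) b: {B,T0}  orig:{B}
  cell(1,1) a: {T3}  orig:{}
  cell(2,2) b: {B,T0}  orig:{B}
  cell(0,1) ba: ∅
  cell(1,2) ab: {B}
  cell(0,2) bab: {A,C,S}

S ∈ T[0,2] ⇒ YES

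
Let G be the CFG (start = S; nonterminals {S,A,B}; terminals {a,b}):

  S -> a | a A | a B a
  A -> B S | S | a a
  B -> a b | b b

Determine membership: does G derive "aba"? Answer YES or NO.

Convert to CNF:
  S -> T0 A | T0 X3 | a
  A -> B S | T0 A | T0 T0 | T0 X2 | a
  B -> T0 T1 | T1 T1
  T0 -> a
  T1 -> b
  X2 -> B T0
  X3 -> B T0

Fill CYK table bottom-up:
  cell(0,0) a: {A,S,T0}  orig:{A,S}
  cell(1,1) b: {T1}  orig:{}
  cell(2,2) a: {A,S,T0}  orig:{A,S}
  cell(0,1) ab: {B}
  cell(1,2) ba: ∅
  cell(0,2) aba: {A,X2,X3}  orig:{A}

S ∉ T[0,2] ⇒ NO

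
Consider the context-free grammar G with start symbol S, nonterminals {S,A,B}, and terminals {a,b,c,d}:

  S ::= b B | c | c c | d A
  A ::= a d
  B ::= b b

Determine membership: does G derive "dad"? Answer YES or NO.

Convert to CNF:
  S -> T1 A | T2 B | T3 T3 | c
  A -> T0 T1
  B -> T2 T2
  T0 -> a
  T1 -> d
  T2 -> b
  T3 -> c

Fill CYK table bottom-up:
  T[0,0] 'd' = {T1}  orig:{}
  T[1,1] 'a' = {T0}  orig:{}
  T[2,2] 'd' = {T1}  orig:{}
  T[0,1] 'da' = ∅
  T[1,2] 'ad' = {A}
  T[0,2] 'dad' = {S}

S ∈ T[0,2] ⇒ YES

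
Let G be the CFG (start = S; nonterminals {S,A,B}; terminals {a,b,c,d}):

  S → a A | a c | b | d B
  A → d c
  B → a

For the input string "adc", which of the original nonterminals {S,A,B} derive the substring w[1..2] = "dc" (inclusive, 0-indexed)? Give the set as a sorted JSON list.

Convert to CNF:
  S -> T0 B | T2 A | T2 T1 | b
  A -> T0 T1
  B -> a
  T0 -> d
  T1 -> c
  T2 -> a

Fill CYK table bottom-up, restricted to cells inside w[1..2]:
  [1..1]={T0}  "d"  orig:{}
  [2..2]={T1}  "c"  orig:{}
  [1..2]={A}  "dc"

Original NTs in T[1,2] deriving "dc": ["A"]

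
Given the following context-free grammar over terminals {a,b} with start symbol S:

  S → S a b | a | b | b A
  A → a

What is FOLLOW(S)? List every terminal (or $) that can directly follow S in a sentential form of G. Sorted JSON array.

FIRST iteration:
iter 1:
  A via A→a: +{a}
  S via S→a: +{a}
  S via S→b: +{b}
  S: {a,b}  A: {a}
iter 2: — fixpoint
  S: {a,b}  A: {a}

FOLLOW iteration:
FOLLOW(S) := {$}
iter 1:
  S→S a b: FOLLOW(S) ⊇ FIRST(a) = {a}; new: +{a}
  S→b A: FOLLOW(A) ⊇ FOLLOW(S) ⊇ {$,a}; new: +{$,a}
  FOLLOW[S]={$,a}  FOLLOW[A]={$,a}
iter 2: — fixpoint
  FOLLOW[S]={$,a}  FOLLOW[A]={$,a}

FOLLOW(S) = ["$", "a"]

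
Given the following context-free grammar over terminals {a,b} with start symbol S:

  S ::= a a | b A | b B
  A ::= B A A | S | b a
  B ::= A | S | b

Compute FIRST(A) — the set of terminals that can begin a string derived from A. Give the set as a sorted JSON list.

FIRST sets, iterate to fixpoint:
round 1:
  A via A→b a: +{b}
  B via B→A: +{b}
  S via S→a a: +{a}
  S via S→b A: +{b}
  S: {a,b}  A: {b}  B: {b}
round 2:
  A via A→S: +{a}
  B via B→A: +{a}
  S: {a,b}  A: {a,b}  B: {a,b}
round 3: (stable)
  S: {a,b}  A: {a,b}  B: {a,b}

FIRST(A) = ["a", "b"]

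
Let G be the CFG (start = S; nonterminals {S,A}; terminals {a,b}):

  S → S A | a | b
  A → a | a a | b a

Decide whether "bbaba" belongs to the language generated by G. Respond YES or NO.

Convert to CNF:
  S -> S A | a | b
  A -> T0 T0 | T1 T0 | a
  T0 -> a
  T1 -> b

CYK fill:
  T[0,0] 'b' = {S,T1}  orig:{S}
  T[1,1] 'b' = {S,T1}  orig:{S}
  T[2,2] 'a' = {A,S,T0}  orig:{A,S}
  T[3,3] 'b' = {S,T1}  orig:{S}
  T[4,4] 'a' = {A,S,T0}  orig:{A,S}
  T[0,1] 'bb' = ∅
  T[1,2] 'ba' = {A,S}
  T[2,3] 'ab' = ∅
  T[3,4] 'ba' = {A,S}
  T[0,2] 'bba' = {S}
  T[1,3] 'bab' = ∅
  T[2,4] 'aba' = {S}
  T[0,3] 'bbab' = ∅
  T[1,4] 'baba' = {S}
  T[0,4] 'bbaba' = {S}

S ∈ T[0,4] ⇒ YES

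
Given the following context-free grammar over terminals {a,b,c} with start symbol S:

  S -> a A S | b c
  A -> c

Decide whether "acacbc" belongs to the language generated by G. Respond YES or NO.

Convert to CNF:
  S -> T0 X3 | T1 T2
  A -> c
  T0 -> a
  T1 -> b
  T2 -> c
  X3 -> A S

Fill CYK table bottom-up:
  cell(0,0) a: {T0}  orig:{}
  cell(1,1) c: {A,T2}  orig:{A}
  cell(2,2) a: {T0}  orig:{}
  cell(3,3) c: {A,T2}  orig:{A}
  cell(4,4) b: {T1}  orig:{}
  cell(5,5) c: {A,T2}  orig:{A}
  cell(0,1) ac: ∅
  cell(1,2) ca: ∅
  cell(2,3) ac: ∅
  cell(3,4) cb: ∅
  cell(4,5) bc: {S}
  cell(0,2) aca: ∅
  cell(1,3) cac: ∅
  cell(2,4) acb: ∅
  cell(3,5) cbc: {X3}  orig:{}
  cell(0,3) acac: ∅
  cell(1,4) cacb: ∅
  cell(2,5) acbc: {S}
  cell(0,4) acacb: ∅
  cell(1,5) cacbc: {X3}  orig:{}
  cell(0,5) acacbc: {S}

S ∈ T[0,5] ⇒ YES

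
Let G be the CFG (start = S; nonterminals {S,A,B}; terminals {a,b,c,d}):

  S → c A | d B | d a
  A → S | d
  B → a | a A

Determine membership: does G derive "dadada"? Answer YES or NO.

Convert to CNF:
  S -> T0 A | T1 B | T1 T2
  A -> T0 A | T1 B | T1 T2 | d
  B -> T2 A | a
  T0 -> c
  T1 -> d
  T2 -> a

CYK table (by increasing span):
  T[0,0] 'd' = {A,T1}  orig:{A}
  T[1,1] 'a' = {B,T2}  orig:{B}
  T[2,2] 'd' = {A,T1}  orig:{A}
  T[3,3] 'a' = {B,T2}  orig:{B}
  T[4,4] 'd' = {A,T1}  orig:{A}
  T[5,5] 'a' = {B,T2}  orig:{B}
  T[0,1] 'da' = {A,S}
  T[1,2] 'ad' = {B}
  T[2,3] 'da' = {A,S}
  T[3,4] 'ad' = {B}
  T[4,5] 'da' = {A,S}
  T[0,2] 'dad' = {A,S}
  T[1,3] 'ada' = {B}
  T[2,4] 'dad' = {A,S}
  T[3,5] 'ada' = {B}
  T[0,3] 'dada' = {A,S}
  T[1,4] 'adad' = {B}
  T[2,5] 'dada' = {A,S}
  T[0,4] 'dadad' = {A,S}
  T[1,5] 'adada' = {B}
  T[0,5] 'dadada' = {A,S}

S ∈ T[0,5] ⇒ YES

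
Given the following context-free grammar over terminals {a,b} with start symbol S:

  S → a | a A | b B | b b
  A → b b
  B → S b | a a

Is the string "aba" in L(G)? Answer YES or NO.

Convert to CNF:
  S -> T0 B | T0 T0 | T1 A | a
  A -> T0 T0
  B -> S T0 | T1 T1
  T0 -> b
  T1 -> a

CYK fill:
  cell(0,0) a: {S,T1}  orig:{S}
  cell(1,1) b: {T0}  orig:{}
  cell(2,2) a: {S,T1}  orig:{S}
  cell(0,1) ab: {B}
  cell(1,2) ba: ∅
  cell(0,2) aba: ∅

S ∉ T[0,2] ⇒ NO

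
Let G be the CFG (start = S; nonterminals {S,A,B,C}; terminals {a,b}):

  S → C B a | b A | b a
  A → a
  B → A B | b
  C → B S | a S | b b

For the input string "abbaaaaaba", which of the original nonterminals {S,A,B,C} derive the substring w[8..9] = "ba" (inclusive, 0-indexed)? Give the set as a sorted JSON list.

Convert to CNF:
  S -> C X2 | T1 A | T1 T0
  A -> a
  B -> A B | b
  C -> B S | T0 S | T1 T1
  T0 -> a
  T1 -> b
  X2 -> B T0

Fill CYK table bottom-up, restricted to cells inside w[8..9]:
  cell(8,8) b: {B,T1}  orig:{B}
  cell(9,9) a: {A,T0}  orig:{A}
  cell(8,9) ba: {S,X2}  orig:{S}

Original NTs in T[8,9] deriving "ba": ["S"]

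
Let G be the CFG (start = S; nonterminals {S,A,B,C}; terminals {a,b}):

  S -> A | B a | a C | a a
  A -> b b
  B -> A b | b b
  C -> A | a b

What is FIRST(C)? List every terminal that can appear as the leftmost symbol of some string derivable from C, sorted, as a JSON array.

Compute FIRST by fixpoint:
[1]
  A via A→b b: +{b}
  B via B→A b: +{b}
  C via C→A: +{b}
  C via C→a b: +{a}
  S via S→A: +{b}
  S via S→a C: +{a}
  FIRST[S]={a,b}  FIRST[A]={b}  FIRST[B]={b}  FIRST[C]={a,b}
[2] (no change)
  FIRST[S]={a,b}  FIRST[A]={b}  FIRST[B]={b}  FIRST[C]={a,b}

FIRST(C) = ["a", "b"]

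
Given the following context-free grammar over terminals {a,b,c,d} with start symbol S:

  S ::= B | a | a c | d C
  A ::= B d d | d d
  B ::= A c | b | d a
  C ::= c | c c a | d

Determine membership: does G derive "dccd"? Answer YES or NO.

Convert to CNF:
  S -> A T1 | T0 C | T0 T2 | T2 T1 | a | b
  A -> B X3 | T0 T0
  B -> A T1 | T0 T2 | b
  C -> T1 X4 | c | d
  T0 -> d
  T1 -> c
  T2 -> a
  X3 -> T0 T0
  X4 -> T1 T2

Fill CYK table bottom-up:
  T[0,0] 'd' = {C,T0}  orig:{C}
  T[1,1] 'c' = {C,T1}  orig:{C}
  T[2,2] 'c' = {C,T1}  orig:{C}
  T[3,3] 'd' = {C,T0}  orig:{C}
  T[0,1] 'dc' = {S}
  T[1,2] 'cc' = ∅
  T[2,3] 'cd' = ∅
  T[0,2] 'dcc' = ∅
  T[1,3] 'ccd' = ∅
  T[0,3] 'dccd' = ∅

S ∉ T[0,3] ⇒ NO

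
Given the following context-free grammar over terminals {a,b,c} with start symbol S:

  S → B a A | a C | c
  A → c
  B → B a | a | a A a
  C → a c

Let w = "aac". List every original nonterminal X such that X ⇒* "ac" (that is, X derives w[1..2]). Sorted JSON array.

CNF form of G:
  S -> B X3 | T0 C | c
  A -> c
  B -> B T0 | T0 X2 | a
  C -> T0 T1
  T0 -> a
  T1 -> c
  X2 -> A T0
  X3 -> T0 A

CYK fill (cells [i..j] with 1 ≤ i ≤ j ≤ 2 only):
  cell(1,1) a: {B,T0}  orig:{B}
  cell(2,2) c: {A,S,T1}  orig:{A,S}
  cell(1,2) ac: {C,X3}  orig:{C}

Original NTs in T[1,2] deriving "ac": ["C"]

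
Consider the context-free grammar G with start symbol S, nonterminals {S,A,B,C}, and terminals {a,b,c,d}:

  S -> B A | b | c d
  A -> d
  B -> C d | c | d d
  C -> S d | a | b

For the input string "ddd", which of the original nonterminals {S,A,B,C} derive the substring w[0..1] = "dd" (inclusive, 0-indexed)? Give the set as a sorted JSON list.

Convert to CNF:
  S -> B A | T1 T0 | b
  A -> d
  B -> C T0 | T0 T0 | c
  C -> S T0 | a | b
  T0 -> d
  T1 -> c

Fill CYK table bottom-up — only the sub-triangle for w[0..1]:
  [0..0]={A,T0}  "d"  orig:{A}
  [1..1]={A,T0}  "d"  orig:{A}
  [0..1]={B}  "dd"

Original NTs in T[0,1] deriving "dd": ["B"]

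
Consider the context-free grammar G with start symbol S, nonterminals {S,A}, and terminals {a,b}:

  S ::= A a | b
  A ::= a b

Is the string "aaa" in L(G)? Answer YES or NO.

Convert to CNF:
  S -> A T0 | b
  A -> T0 T1
  T0 -> a
  T1 -> b

CYK fill:
  T[0,0] 'a' = {T0}  orig:{}
  T[1,1] 'a' = {T0}  orig:{}
  T[2,2] 'a' = {T0}  orig:{}
  T[0,1] 'aa' = ∅
  T[1,2] 'aa' = ∅
  T[0,2] 'aaa' = ∅

S ∉ T[0,2] ⇒ NO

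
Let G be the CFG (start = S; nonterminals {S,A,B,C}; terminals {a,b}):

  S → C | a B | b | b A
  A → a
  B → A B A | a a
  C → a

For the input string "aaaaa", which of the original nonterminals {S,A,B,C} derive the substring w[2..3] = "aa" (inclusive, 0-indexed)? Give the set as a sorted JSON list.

CNF form of G:
  S -> T0 B | T1 A | a | b
  A -> a
  B -> A X2 | T0 T0
  C -> a
  T0 -> a
  T1 -> b
  X2 -> B A

CYK table (by increasing span), restricted to cells inside w[2..3]:
  cell(2,2) a: {A,C,S,T0}  orig:{A,C,S}
  cell(3,3) a: {A,C,S,T0}  orig:{A,C,S}
  cell(2,3) aa: {B}

Original NTs in T[2,3] deriving "aa": ["B"]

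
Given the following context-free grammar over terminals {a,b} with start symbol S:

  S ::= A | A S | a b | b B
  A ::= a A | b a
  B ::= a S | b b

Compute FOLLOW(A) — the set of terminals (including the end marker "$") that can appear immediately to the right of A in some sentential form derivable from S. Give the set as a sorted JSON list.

FIRST iteration:
round 1:
  A via A→a A: +{a}
  A via A→b a: +{b}
  B via B→a S: +{a}
  B via B→b b: +{b}
  S via S→A: +{a,b}
  S: {a,b}  A: {a,b}  B: {a,b}
round 2: — fixpoint
  S: {a,b}  A: {a,b}  B: {a,b}

FOLLOW sets:
FOLLOW(S) := {$}
pass 1:
  S→A: FOLLOW(A) ⊇ FOLLOW(S) ⊇ {$}; new: +{$}
  S→A S: FOLLOW(A) ⊇ FIRST(S) = {a,b}; new: +{a,b}
  S→b B: FOLLOW(B) ⊇ FOLLOW(S) ⊇ {$}; new: +{$}
  FOLLOW[S]={$}  FOLLOW[A]={$,a,b}  FOLLOW[B]={$}
pass 2: (no change)
  FOLLOW[S]={$}  FOLLOW[A]={$,a,b}  FOLLOW[B]={$}

FOLLOW(A) = ["$", "a", "b"]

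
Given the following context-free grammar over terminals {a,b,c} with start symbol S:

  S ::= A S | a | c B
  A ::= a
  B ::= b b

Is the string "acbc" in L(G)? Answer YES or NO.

CNF form of G:
  S -> A S | T1 B | a
  A -> a
  B -> T0 T0
  T0 -> b
  T1 -> c

Fill CYK table bottom-up:
  [0..0]={A,S}  "a"
  [1..1]={T1}  "c"  orig:{}
  [2..2]={T0}  "b"  orig:{}
  [3..3]={T1}  "c"  orig:{}
  [0..1]=∅  "ac"
  [1..2]=∅  "cb"
  [2..3]=∅  "bc"
  [0..2]=∅  "acb"
  [1..3]=∅  "cbc"
  [0..3]=∅  "acbc"

S ∉ T[0,3] ⇒ NO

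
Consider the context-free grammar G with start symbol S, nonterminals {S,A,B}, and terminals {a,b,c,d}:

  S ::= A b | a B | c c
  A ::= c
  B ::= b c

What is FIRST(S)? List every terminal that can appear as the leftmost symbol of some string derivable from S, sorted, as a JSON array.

Compute FIRST by fixpoint:
pass 1:
  A via A→c: +{c}
  B via B→b c: +{b}
  S via S→A b: +{c}
  S via S→a B: +{a}
  FIRST[S]={a,c}  FIRST[A]={c}  FIRST[B]={b}
pass 2: (stable)
  FIRST[S]={a,c}  FIRST[A]={c}  FIRST[B]={b}

FIRST(S) = ["a", "c"]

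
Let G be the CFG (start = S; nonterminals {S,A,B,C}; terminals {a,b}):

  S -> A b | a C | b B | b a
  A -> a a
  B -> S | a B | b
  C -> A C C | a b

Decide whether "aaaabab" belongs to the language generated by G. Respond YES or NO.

CNF form of G:
  S -> A T1 | T0 C | T1 B | T1 T0
  A -> T0 T0
  B -> A T1 | T0 B | T0 C | T1 B | T1 T0 | b
  C -> A X2 | T0 T1
  T0 -> a
  T1 -> b
  X2 -> C C

Fill CYK table bottom-up:
  T[0,0] 'a' = {T0}  orig:{}
  T[1,1] 'a' = {T0}  orig:{}
  T[2,2] 'a' = {T0}  orig:{}
  T[3,3] 'a' = {T0}  orig:{}
  T[4,4] 'b' = {B,T1}  orig:{B}
  T[5,5] 'a' = {T0}  orig:{}
  T[6,6] 'b' = {B,T1}  orig:{B}
  T[0,1] 'aa' = {A}
  T[1,2] 'aa' = {A}
  T[2,3] 'aa' = {A}
  T[3,4] 'ab' = {B,C}
  T[4,5] 'ba' = {B,S}
  T[5,6] 'ab' = {B,C}
  T[0,2] 'aaa' = ∅
  T[1,3] 'aaa' = ∅
  T[2,4] 'aab' = {B,S}
  T[3,5] 'aba' = {B}
  T[4,6] 'bab' = {B,S}
  T[0,3] 'aaaa' = ∅
  T[1,4] 'aaab' = {B}
  T[2,5] 'aaba' = {B}
  T[3,6] 'abab' = {B,X2}  orig:{B}
  T[0,4] 'aaaab' = {B}
  T[1,5] 'aaaba' = {B}
  T[2,6] 'aabab' = {B}
  T[0,5] 'aaaaba' = {B}
  T[1,6] 'aaabab' = {B,C}
  T[0,6] 'aaaabab' = {B,S}

S ∈ T[0,6] ⇒ YES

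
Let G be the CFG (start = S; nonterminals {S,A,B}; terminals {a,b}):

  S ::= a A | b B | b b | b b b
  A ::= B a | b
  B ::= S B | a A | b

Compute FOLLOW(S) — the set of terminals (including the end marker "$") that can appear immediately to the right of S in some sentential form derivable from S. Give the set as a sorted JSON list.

FIRST iteration:
round 1:
  A via A→b: +{b}
  B via B→a A: +{a}
  B via B→b: +{b}
  S via S→a A: +{a}
  S via S→b B: +{b}
  FIRST[S]={a,b}  FIRST[A]={b}  FIRST[B]={a,b}
round 2:
  A via A→B a: +{a}
  FIRST[S]={a,b}  FIRST[A]={a,b}  FIRST[B]={a,b}
round 3: (no change)
  FIRST[S]={a,b}  FIRST[A]={a,b}  FIRST[B]={a,b}

FOLLOW iteration:
initialize: $ ∈ FOLLOW(S)
iter 1:
  A→B a: FOLLOW(B) ⊇ FIRST(a) = {a}; new: +{a}
  B→S B: FOLLOW(S) ⊇ FIRST(B) = {a,b}; new: +{a,b}
  B→a A: FOLLOW(A) ⊇ FOLLOW(B) ⊇ {a}; new: +{a}
  S→a A: FOLLOW(A) ⊇ FOLLOW(S) ⊇ {$,a,b}; new: +{$,b}
  S→b B: FOLLOW(B) ⊇ FOLLOW(S) ⊇ {$,a,b}; new: +{$,b}
  S: {$,a,b}  A: {$,a,b}  B: {$,a,b}
iter 2: done
  S: {$,a,b}  A: {$,a,b}  B: {$,a,b}

FOLLOW(S) = ["$", "a", "b"]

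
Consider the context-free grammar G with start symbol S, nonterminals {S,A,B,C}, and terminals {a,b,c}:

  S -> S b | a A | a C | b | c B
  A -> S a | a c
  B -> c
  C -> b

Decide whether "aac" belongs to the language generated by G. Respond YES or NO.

CNF form of G:
  S -> S T2 | T0 A | T0 C | T1 B | b
  A -> S T0 | T0 T1
  B -> c
  C -> b
  T0 -> a
  T1 -> c
  T2 -> b

Fill CYK table bottom-up:
  [0..0]={T0}  "a"  orig:{}
  [1..1]={T0}  "a"  orig:{}
  [2..2]={B,T1}  "c"  orig:{B}
  [0..1]=∅  "aa"
  [1..2]={A}  "ac"
  [0..2]={S}  "aac"

S ∈ T[0,2] ⇒ YES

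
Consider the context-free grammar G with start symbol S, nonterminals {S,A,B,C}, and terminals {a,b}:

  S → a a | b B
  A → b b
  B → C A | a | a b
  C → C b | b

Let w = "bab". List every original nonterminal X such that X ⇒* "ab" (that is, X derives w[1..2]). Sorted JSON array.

Convert to CNF:
  S -> T0 B | T1 T1
  A -> T0 T0
  B -> C A | T1 T0 | a
  C -> C T0 | b
  T0 -> b
  T1 -> a

Fill CYK table bottom-up — only the sub-triangle for w[1..2]:
  T[1,1] 'a' = {B,T1}  orig:{B}
  T[2,2] 'b' = {C,T0}  orig:{C}
  T[1,2] 'ab' = {B}

Original NTs in T[1,2] deriving "ab": ["B"]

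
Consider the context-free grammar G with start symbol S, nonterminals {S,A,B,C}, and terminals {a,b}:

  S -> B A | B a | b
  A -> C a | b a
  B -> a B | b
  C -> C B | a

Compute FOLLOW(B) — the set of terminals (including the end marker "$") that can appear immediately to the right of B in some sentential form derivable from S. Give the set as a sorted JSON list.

FIRST iteration:
iter 1:
  A via A→b a: +{b}
  B via B→a B: +{a}
  B via B→b: +{b}
  C via C→a: +{a}
  S via S→B A: +{a,b}
  FIRST[S]={a,b}  FIRST[A]={b}  FIRST[B]={a,b}  FIRST[C]={a}
iter 2:
  A via A→C a: +{a}
  FIRST[S]={a,b}  FIRST[A]={a,b}  FIRST[B]={a,b}  FIRST[C]={a}
iter 3: done
  FIRST[S]={a,b}  FIRST[A]={a,b}  FIRST[B]={a,b}  FIRST[C]={a}

Compute FOLLOW by fixpoint:
FOLLOW(S) := {$}
iter 1:
  A→C a: FOLLOW(C) ⊇ FIRST(a) = {a}; new: +{a}
  C→C B: FOLLOW(C) ⊇ FIRST(B) = {a,b}; new: +{b}
  C→C B: FOLLOW(B) ⊇ FOLLOW(C) ⊇ {a,b}; new: +{a,b}
  S→B A: FOLLOW(A) ⊇ FOLLOW(S) ⊇ {$}; new: +{$}
  S: {$}  A: {$}  B: {a,b}  C: {a,b}
iter 2: — fixpoint
  S: {$}  A: {$}  B: {a,b}  C: {a,b}

FOLLOW(B) = ["a", "b"]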